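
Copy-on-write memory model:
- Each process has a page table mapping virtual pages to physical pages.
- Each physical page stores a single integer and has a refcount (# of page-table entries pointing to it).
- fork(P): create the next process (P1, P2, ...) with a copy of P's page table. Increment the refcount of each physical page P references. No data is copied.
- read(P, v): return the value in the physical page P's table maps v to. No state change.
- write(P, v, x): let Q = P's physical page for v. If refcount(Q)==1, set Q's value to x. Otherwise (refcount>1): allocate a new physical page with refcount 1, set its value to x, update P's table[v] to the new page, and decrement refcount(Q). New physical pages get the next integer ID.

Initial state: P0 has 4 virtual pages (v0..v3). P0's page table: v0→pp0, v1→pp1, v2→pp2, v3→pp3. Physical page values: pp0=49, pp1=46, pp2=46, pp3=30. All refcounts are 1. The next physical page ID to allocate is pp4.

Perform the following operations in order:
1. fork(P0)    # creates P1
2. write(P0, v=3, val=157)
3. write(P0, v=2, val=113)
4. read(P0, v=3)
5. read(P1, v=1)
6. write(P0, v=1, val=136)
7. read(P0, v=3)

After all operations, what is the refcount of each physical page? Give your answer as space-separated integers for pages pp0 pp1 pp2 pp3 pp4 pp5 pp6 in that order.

Answer: 2 1 1 1 1 1 1

Derivation:
Op 1: fork(P0) -> P1. 4 ppages; refcounts: pp0:2 pp1:2 pp2:2 pp3:2
Op 2: write(P0, v3, 157). refcount(pp3)=2>1 -> COPY to pp4. 5 ppages; refcounts: pp0:2 pp1:2 pp2:2 pp3:1 pp4:1
Op 3: write(P0, v2, 113). refcount(pp2)=2>1 -> COPY to pp5. 6 ppages; refcounts: pp0:2 pp1:2 pp2:1 pp3:1 pp4:1 pp5:1
Op 4: read(P0, v3) -> 157. No state change.
Op 5: read(P1, v1) -> 46. No state change.
Op 6: write(P0, v1, 136). refcount(pp1)=2>1 -> COPY to pp6. 7 ppages; refcounts: pp0:2 pp1:1 pp2:1 pp3:1 pp4:1 pp5:1 pp6:1
Op 7: read(P0, v3) -> 157. No state change.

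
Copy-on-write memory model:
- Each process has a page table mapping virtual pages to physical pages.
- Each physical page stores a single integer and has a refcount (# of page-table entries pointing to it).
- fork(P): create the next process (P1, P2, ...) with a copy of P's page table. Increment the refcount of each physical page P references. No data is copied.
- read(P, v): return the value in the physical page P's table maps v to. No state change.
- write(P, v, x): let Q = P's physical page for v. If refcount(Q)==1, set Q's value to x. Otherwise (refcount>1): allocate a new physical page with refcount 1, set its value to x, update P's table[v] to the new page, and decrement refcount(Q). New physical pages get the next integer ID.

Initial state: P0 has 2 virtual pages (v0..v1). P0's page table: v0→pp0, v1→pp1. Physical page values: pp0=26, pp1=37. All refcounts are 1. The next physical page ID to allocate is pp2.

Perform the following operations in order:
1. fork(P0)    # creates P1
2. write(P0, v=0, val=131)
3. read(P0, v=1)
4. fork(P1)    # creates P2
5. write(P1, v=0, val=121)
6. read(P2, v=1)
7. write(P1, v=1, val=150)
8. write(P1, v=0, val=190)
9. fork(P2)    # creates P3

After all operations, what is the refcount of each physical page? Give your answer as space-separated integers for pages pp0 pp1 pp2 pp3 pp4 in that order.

Op 1: fork(P0) -> P1. 2 ppages; refcounts: pp0:2 pp1:2
Op 2: write(P0, v0, 131). refcount(pp0)=2>1 -> COPY to pp2. 3 ppages; refcounts: pp0:1 pp1:2 pp2:1
Op 3: read(P0, v1) -> 37. No state change.
Op 4: fork(P1) -> P2. 3 ppages; refcounts: pp0:2 pp1:3 pp2:1
Op 5: write(P1, v0, 121). refcount(pp0)=2>1 -> COPY to pp3. 4 ppages; refcounts: pp0:1 pp1:3 pp2:1 pp3:1
Op 6: read(P2, v1) -> 37. No state change.
Op 7: write(P1, v1, 150). refcount(pp1)=3>1 -> COPY to pp4. 5 ppages; refcounts: pp0:1 pp1:2 pp2:1 pp3:1 pp4:1
Op 8: write(P1, v0, 190). refcount(pp3)=1 -> write in place. 5 ppages; refcounts: pp0:1 pp1:2 pp2:1 pp3:1 pp4:1
Op 9: fork(P2) -> P3. 5 ppages; refcounts: pp0:2 pp1:3 pp2:1 pp3:1 pp4:1

Answer: 2 3 1 1 1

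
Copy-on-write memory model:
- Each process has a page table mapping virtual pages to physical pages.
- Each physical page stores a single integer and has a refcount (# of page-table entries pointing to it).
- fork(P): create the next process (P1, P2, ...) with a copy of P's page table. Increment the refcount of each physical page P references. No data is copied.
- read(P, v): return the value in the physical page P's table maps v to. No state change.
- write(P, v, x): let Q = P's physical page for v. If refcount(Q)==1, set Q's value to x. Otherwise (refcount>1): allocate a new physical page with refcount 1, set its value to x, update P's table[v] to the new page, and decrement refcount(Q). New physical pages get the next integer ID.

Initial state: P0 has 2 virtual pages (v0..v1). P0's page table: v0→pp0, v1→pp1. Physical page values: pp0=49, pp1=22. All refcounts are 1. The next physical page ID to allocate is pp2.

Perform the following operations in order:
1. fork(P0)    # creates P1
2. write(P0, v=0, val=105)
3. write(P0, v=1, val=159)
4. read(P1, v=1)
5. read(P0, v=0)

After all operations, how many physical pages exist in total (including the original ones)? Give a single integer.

Answer: 4

Derivation:
Op 1: fork(P0) -> P1. 2 ppages; refcounts: pp0:2 pp1:2
Op 2: write(P0, v0, 105). refcount(pp0)=2>1 -> COPY to pp2. 3 ppages; refcounts: pp0:1 pp1:2 pp2:1
Op 3: write(P0, v1, 159). refcount(pp1)=2>1 -> COPY to pp3. 4 ppages; refcounts: pp0:1 pp1:1 pp2:1 pp3:1
Op 4: read(P1, v1) -> 22. No state change.
Op 5: read(P0, v0) -> 105. No state change.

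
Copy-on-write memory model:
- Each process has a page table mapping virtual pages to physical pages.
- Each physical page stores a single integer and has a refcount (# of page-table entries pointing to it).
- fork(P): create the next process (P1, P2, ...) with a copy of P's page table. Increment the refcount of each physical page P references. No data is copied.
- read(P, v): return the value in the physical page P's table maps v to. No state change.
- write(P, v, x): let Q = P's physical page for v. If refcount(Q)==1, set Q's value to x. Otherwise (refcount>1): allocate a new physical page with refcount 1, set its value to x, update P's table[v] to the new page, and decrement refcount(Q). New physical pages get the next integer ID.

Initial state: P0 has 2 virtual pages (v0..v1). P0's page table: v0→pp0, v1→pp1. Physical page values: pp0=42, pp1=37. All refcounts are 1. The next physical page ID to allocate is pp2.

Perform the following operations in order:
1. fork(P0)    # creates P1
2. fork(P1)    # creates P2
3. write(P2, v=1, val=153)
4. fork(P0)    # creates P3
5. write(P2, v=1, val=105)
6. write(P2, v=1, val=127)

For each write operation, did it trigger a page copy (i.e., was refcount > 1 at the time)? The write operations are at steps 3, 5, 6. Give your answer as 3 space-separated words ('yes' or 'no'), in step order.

Op 1: fork(P0) -> P1. 2 ppages; refcounts: pp0:2 pp1:2
Op 2: fork(P1) -> P2. 2 ppages; refcounts: pp0:3 pp1:3
Op 3: write(P2, v1, 153). refcount(pp1)=3>1 -> COPY to pp2. 3 ppages; refcounts: pp0:3 pp1:2 pp2:1
Op 4: fork(P0) -> P3. 3 ppages; refcounts: pp0:4 pp1:3 pp2:1
Op 5: write(P2, v1, 105). refcount(pp2)=1 -> write in place. 3 ppages; refcounts: pp0:4 pp1:3 pp2:1
Op 6: write(P2, v1, 127). refcount(pp2)=1 -> write in place. 3 ppages; refcounts: pp0:4 pp1:3 pp2:1

yes no no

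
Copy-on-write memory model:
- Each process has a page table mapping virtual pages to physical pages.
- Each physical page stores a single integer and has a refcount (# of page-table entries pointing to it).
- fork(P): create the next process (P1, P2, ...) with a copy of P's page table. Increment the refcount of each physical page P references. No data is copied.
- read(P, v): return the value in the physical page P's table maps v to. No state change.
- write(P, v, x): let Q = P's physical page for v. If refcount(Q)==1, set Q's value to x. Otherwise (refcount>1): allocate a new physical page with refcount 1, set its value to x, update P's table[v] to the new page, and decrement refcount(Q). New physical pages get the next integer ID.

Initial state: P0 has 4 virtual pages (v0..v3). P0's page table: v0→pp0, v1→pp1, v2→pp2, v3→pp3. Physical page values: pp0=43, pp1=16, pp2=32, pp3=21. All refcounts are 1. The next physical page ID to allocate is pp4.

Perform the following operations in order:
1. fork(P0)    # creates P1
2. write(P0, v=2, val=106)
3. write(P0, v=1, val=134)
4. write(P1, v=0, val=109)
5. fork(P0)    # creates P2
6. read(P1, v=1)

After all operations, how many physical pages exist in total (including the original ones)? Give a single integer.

Answer: 7

Derivation:
Op 1: fork(P0) -> P1. 4 ppages; refcounts: pp0:2 pp1:2 pp2:2 pp3:2
Op 2: write(P0, v2, 106). refcount(pp2)=2>1 -> COPY to pp4. 5 ppages; refcounts: pp0:2 pp1:2 pp2:1 pp3:2 pp4:1
Op 3: write(P0, v1, 134). refcount(pp1)=2>1 -> COPY to pp5. 6 ppages; refcounts: pp0:2 pp1:1 pp2:1 pp3:2 pp4:1 pp5:1
Op 4: write(P1, v0, 109). refcount(pp0)=2>1 -> COPY to pp6. 7 ppages; refcounts: pp0:1 pp1:1 pp2:1 pp3:2 pp4:1 pp5:1 pp6:1
Op 5: fork(P0) -> P2. 7 ppages; refcounts: pp0:2 pp1:1 pp2:1 pp3:3 pp4:2 pp5:2 pp6:1
Op 6: read(P1, v1) -> 16. No state change.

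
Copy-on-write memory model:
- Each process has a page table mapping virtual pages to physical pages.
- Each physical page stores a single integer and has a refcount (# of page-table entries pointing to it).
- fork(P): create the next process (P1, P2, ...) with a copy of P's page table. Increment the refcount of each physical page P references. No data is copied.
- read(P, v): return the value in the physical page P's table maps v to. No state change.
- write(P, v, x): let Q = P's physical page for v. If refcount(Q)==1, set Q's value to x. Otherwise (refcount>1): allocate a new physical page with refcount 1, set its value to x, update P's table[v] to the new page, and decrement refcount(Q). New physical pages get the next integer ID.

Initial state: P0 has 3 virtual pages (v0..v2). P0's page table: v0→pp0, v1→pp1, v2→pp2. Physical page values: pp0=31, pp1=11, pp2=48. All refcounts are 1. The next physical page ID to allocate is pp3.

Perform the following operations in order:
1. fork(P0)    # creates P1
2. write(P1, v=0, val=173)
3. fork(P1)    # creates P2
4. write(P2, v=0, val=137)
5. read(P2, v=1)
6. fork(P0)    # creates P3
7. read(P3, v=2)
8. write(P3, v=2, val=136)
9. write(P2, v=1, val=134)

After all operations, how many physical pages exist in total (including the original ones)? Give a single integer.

Op 1: fork(P0) -> P1. 3 ppages; refcounts: pp0:2 pp1:2 pp2:2
Op 2: write(P1, v0, 173). refcount(pp0)=2>1 -> COPY to pp3. 4 ppages; refcounts: pp0:1 pp1:2 pp2:2 pp3:1
Op 3: fork(P1) -> P2. 4 ppages; refcounts: pp0:1 pp1:3 pp2:3 pp3:2
Op 4: write(P2, v0, 137). refcount(pp3)=2>1 -> COPY to pp4. 5 ppages; refcounts: pp0:1 pp1:3 pp2:3 pp3:1 pp4:1
Op 5: read(P2, v1) -> 11. No state change.
Op 6: fork(P0) -> P3. 5 ppages; refcounts: pp0:2 pp1:4 pp2:4 pp3:1 pp4:1
Op 7: read(P3, v2) -> 48. No state change.
Op 8: write(P3, v2, 136). refcount(pp2)=4>1 -> COPY to pp5. 6 ppages; refcounts: pp0:2 pp1:4 pp2:3 pp3:1 pp4:1 pp5:1
Op 9: write(P2, v1, 134). refcount(pp1)=4>1 -> COPY to pp6. 7 ppages; refcounts: pp0:2 pp1:3 pp2:3 pp3:1 pp4:1 pp5:1 pp6:1

Answer: 7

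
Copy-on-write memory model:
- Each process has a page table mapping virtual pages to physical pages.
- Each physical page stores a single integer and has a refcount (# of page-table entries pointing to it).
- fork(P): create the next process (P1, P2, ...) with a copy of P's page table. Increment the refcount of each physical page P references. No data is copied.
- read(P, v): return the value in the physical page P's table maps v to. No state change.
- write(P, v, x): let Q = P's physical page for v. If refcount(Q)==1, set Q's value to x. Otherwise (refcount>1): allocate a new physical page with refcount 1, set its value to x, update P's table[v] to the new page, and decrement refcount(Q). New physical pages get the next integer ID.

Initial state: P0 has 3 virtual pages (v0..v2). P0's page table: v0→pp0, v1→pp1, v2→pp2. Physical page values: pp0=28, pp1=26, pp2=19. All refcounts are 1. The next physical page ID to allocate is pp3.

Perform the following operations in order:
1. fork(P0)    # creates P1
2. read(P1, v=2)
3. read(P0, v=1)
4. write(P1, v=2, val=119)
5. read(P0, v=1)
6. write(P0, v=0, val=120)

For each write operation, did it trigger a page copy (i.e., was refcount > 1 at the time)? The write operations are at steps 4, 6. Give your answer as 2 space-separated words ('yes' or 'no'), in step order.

Op 1: fork(P0) -> P1. 3 ppages; refcounts: pp0:2 pp1:2 pp2:2
Op 2: read(P1, v2) -> 19. No state change.
Op 3: read(P0, v1) -> 26. No state change.
Op 4: write(P1, v2, 119). refcount(pp2)=2>1 -> COPY to pp3. 4 ppages; refcounts: pp0:2 pp1:2 pp2:1 pp3:1
Op 5: read(P0, v1) -> 26. No state change.
Op 6: write(P0, v0, 120). refcount(pp0)=2>1 -> COPY to pp4. 5 ppages; refcounts: pp0:1 pp1:2 pp2:1 pp3:1 pp4:1

yes yes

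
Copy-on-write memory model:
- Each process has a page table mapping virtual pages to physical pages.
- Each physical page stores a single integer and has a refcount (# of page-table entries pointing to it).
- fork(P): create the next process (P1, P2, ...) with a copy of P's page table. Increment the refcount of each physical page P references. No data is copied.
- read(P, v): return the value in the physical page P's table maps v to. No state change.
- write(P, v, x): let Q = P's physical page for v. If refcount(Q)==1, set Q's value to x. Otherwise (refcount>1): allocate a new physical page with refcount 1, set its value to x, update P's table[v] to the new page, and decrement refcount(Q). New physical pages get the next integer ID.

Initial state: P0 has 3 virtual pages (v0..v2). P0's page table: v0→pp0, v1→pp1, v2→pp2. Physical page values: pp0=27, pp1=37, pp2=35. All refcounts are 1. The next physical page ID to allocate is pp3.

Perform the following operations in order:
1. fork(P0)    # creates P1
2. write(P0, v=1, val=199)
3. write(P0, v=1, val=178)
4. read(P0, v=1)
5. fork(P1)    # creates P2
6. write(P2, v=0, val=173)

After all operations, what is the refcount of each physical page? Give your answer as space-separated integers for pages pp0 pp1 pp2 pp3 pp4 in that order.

Answer: 2 2 3 1 1

Derivation:
Op 1: fork(P0) -> P1. 3 ppages; refcounts: pp0:2 pp1:2 pp2:2
Op 2: write(P0, v1, 199). refcount(pp1)=2>1 -> COPY to pp3. 4 ppages; refcounts: pp0:2 pp1:1 pp2:2 pp3:1
Op 3: write(P0, v1, 178). refcount(pp3)=1 -> write in place. 4 ppages; refcounts: pp0:2 pp1:1 pp2:2 pp3:1
Op 4: read(P0, v1) -> 178. No state change.
Op 5: fork(P1) -> P2. 4 ppages; refcounts: pp0:3 pp1:2 pp2:3 pp3:1
Op 6: write(P2, v0, 173). refcount(pp0)=3>1 -> COPY to pp4. 5 ppages; refcounts: pp0:2 pp1:2 pp2:3 pp3:1 pp4:1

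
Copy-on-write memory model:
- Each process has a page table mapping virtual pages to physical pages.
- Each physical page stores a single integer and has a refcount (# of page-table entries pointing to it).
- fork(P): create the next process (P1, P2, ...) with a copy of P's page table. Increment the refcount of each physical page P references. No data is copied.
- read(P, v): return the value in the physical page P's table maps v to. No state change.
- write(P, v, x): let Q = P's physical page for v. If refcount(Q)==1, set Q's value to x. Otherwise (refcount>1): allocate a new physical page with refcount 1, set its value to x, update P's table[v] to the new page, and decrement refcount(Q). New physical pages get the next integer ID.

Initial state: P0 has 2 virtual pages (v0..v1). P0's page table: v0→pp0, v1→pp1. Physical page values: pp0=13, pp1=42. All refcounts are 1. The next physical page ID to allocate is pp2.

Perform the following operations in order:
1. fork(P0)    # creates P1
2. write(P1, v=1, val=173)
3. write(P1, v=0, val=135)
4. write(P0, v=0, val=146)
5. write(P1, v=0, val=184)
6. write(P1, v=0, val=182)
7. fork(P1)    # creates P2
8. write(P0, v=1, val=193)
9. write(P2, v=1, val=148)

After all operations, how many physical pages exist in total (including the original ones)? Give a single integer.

Answer: 5

Derivation:
Op 1: fork(P0) -> P1. 2 ppages; refcounts: pp0:2 pp1:2
Op 2: write(P1, v1, 173). refcount(pp1)=2>1 -> COPY to pp2. 3 ppages; refcounts: pp0:2 pp1:1 pp2:1
Op 3: write(P1, v0, 135). refcount(pp0)=2>1 -> COPY to pp3. 4 ppages; refcounts: pp0:1 pp1:1 pp2:1 pp3:1
Op 4: write(P0, v0, 146). refcount(pp0)=1 -> write in place. 4 ppages; refcounts: pp0:1 pp1:1 pp2:1 pp3:1
Op 5: write(P1, v0, 184). refcount(pp3)=1 -> write in place. 4 ppages; refcounts: pp0:1 pp1:1 pp2:1 pp3:1
Op 6: write(P1, v0, 182). refcount(pp3)=1 -> write in place. 4 ppages; refcounts: pp0:1 pp1:1 pp2:1 pp3:1
Op 7: fork(P1) -> P2. 4 ppages; refcounts: pp0:1 pp1:1 pp2:2 pp3:2
Op 8: write(P0, v1, 193). refcount(pp1)=1 -> write in place. 4 ppages; refcounts: pp0:1 pp1:1 pp2:2 pp3:2
Op 9: write(P2, v1, 148). refcount(pp2)=2>1 -> COPY to pp4. 5 ppages; refcounts: pp0:1 pp1:1 pp2:1 pp3:2 pp4:1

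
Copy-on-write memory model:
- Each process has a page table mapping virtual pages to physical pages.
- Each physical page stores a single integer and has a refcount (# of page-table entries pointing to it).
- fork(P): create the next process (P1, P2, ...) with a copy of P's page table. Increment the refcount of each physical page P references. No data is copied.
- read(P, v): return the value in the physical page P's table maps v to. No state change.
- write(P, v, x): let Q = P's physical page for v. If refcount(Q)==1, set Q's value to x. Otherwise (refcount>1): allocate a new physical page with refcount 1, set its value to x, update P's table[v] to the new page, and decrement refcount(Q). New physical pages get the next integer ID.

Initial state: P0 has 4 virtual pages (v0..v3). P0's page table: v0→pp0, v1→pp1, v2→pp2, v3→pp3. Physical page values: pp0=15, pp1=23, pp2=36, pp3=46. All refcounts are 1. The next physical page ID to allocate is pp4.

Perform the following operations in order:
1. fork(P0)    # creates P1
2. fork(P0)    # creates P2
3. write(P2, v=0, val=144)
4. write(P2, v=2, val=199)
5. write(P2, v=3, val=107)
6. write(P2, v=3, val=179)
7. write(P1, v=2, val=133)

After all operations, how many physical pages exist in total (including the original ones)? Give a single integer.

Answer: 8

Derivation:
Op 1: fork(P0) -> P1. 4 ppages; refcounts: pp0:2 pp1:2 pp2:2 pp3:2
Op 2: fork(P0) -> P2. 4 ppages; refcounts: pp0:3 pp1:3 pp2:3 pp3:3
Op 3: write(P2, v0, 144). refcount(pp0)=3>1 -> COPY to pp4. 5 ppages; refcounts: pp0:2 pp1:3 pp2:3 pp3:3 pp4:1
Op 4: write(P2, v2, 199). refcount(pp2)=3>1 -> COPY to pp5. 6 ppages; refcounts: pp0:2 pp1:3 pp2:2 pp3:3 pp4:1 pp5:1
Op 5: write(P2, v3, 107). refcount(pp3)=3>1 -> COPY to pp6. 7 ppages; refcounts: pp0:2 pp1:3 pp2:2 pp3:2 pp4:1 pp5:1 pp6:1
Op 6: write(P2, v3, 179). refcount(pp6)=1 -> write in place. 7 ppages; refcounts: pp0:2 pp1:3 pp2:2 pp3:2 pp4:1 pp5:1 pp6:1
Op 7: write(P1, v2, 133). refcount(pp2)=2>1 -> COPY to pp7. 8 ppages; refcounts: pp0:2 pp1:3 pp2:1 pp3:2 pp4:1 pp5:1 pp6:1 pp7:1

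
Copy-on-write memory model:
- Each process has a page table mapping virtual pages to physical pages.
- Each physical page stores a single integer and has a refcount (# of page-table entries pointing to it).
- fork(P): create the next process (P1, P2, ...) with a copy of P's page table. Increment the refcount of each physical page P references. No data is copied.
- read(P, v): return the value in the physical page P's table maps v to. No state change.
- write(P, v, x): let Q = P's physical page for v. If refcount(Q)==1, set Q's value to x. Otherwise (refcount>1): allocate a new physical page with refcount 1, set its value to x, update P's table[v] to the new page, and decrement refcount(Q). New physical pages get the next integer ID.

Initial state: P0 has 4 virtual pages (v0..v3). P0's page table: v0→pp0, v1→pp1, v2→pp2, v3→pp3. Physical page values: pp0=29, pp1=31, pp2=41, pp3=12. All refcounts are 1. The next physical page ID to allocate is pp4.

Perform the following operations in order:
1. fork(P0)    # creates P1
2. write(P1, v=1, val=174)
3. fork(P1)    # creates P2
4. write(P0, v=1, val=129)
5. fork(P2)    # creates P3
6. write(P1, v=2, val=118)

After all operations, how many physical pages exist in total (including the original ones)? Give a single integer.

Answer: 6

Derivation:
Op 1: fork(P0) -> P1. 4 ppages; refcounts: pp0:2 pp1:2 pp2:2 pp3:2
Op 2: write(P1, v1, 174). refcount(pp1)=2>1 -> COPY to pp4. 5 ppages; refcounts: pp0:2 pp1:1 pp2:2 pp3:2 pp4:1
Op 3: fork(P1) -> P2. 5 ppages; refcounts: pp0:3 pp1:1 pp2:3 pp3:3 pp4:2
Op 4: write(P0, v1, 129). refcount(pp1)=1 -> write in place. 5 ppages; refcounts: pp0:3 pp1:1 pp2:3 pp3:3 pp4:2
Op 5: fork(P2) -> P3. 5 ppages; refcounts: pp0:4 pp1:1 pp2:4 pp3:4 pp4:3
Op 6: write(P1, v2, 118). refcount(pp2)=4>1 -> COPY to pp5. 6 ppages; refcounts: pp0:4 pp1:1 pp2:3 pp3:4 pp4:3 pp5:1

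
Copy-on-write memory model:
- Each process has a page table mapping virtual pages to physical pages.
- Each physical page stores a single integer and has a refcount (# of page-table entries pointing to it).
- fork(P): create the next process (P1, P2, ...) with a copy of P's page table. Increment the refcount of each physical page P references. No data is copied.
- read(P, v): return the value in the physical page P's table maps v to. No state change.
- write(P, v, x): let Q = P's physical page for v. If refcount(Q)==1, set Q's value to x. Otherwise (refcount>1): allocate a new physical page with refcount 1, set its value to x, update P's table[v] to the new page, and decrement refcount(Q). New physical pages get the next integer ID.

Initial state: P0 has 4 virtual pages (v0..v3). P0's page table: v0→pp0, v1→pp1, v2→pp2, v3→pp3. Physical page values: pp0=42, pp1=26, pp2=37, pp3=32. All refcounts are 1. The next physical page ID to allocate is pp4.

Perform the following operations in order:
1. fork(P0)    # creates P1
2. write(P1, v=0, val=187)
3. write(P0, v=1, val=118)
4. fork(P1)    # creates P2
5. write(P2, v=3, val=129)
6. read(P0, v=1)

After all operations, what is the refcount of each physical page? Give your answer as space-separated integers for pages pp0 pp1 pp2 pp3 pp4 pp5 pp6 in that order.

Answer: 1 2 3 2 2 1 1

Derivation:
Op 1: fork(P0) -> P1. 4 ppages; refcounts: pp0:2 pp1:2 pp2:2 pp3:2
Op 2: write(P1, v0, 187). refcount(pp0)=2>1 -> COPY to pp4. 5 ppages; refcounts: pp0:1 pp1:2 pp2:2 pp3:2 pp4:1
Op 3: write(P0, v1, 118). refcount(pp1)=2>1 -> COPY to pp5. 6 ppages; refcounts: pp0:1 pp1:1 pp2:2 pp3:2 pp4:1 pp5:1
Op 4: fork(P1) -> P2. 6 ppages; refcounts: pp0:1 pp1:2 pp2:3 pp3:3 pp4:2 pp5:1
Op 5: write(P2, v3, 129). refcount(pp3)=3>1 -> COPY to pp6. 7 ppages; refcounts: pp0:1 pp1:2 pp2:3 pp3:2 pp4:2 pp5:1 pp6:1
Op 6: read(P0, v1) -> 118. No state change.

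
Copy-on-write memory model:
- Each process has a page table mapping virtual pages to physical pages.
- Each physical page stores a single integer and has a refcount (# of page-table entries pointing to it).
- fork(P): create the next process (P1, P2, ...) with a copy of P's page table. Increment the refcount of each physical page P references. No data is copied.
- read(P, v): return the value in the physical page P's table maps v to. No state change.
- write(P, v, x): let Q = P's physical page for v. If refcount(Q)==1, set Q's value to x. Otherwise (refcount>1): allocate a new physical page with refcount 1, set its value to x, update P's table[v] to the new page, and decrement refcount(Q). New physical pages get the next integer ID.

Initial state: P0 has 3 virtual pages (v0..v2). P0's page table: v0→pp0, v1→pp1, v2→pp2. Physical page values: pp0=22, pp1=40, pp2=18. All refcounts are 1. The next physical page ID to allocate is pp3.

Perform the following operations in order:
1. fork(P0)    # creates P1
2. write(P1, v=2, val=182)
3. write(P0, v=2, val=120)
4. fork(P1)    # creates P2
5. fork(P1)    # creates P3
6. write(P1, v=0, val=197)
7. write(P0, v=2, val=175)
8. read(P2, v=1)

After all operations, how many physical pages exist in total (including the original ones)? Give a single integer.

Answer: 5

Derivation:
Op 1: fork(P0) -> P1. 3 ppages; refcounts: pp0:2 pp1:2 pp2:2
Op 2: write(P1, v2, 182). refcount(pp2)=2>1 -> COPY to pp3. 4 ppages; refcounts: pp0:2 pp1:2 pp2:1 pp3:1
Op 3: write(P0, v2, 120). refcount(pp2)=1 -> write in place. 4 ppages; refcounts: pp0:2 pp1:2 pp2:1 pp3:1
Op 4: fork(P1) -> P2. 4 ppages; refcounts: pp0:3 pp1:3 pp2:1 pp3:2
Op 5: fork(P1) -> P3. 4 ppages; refcounts: pp0:4 pp1:4 pp2:1 pp3:3
Op 6: write(P1, v0, 197). refcount(pp0)=4>1 -> COPY to pp4. 5 ppages; refcounts: pp0:3 pp1:4 pp2:1 pp3:3 pp4:1
Op 7: write(P0, v2, 175). refcount(pp2)=1 -> write in place. 5 ppages; refcounts: pp0:3 pp1:4 pp2:1 pp3:3 pp4:1
Op 8: read(P2, v1) -> 40. No state change.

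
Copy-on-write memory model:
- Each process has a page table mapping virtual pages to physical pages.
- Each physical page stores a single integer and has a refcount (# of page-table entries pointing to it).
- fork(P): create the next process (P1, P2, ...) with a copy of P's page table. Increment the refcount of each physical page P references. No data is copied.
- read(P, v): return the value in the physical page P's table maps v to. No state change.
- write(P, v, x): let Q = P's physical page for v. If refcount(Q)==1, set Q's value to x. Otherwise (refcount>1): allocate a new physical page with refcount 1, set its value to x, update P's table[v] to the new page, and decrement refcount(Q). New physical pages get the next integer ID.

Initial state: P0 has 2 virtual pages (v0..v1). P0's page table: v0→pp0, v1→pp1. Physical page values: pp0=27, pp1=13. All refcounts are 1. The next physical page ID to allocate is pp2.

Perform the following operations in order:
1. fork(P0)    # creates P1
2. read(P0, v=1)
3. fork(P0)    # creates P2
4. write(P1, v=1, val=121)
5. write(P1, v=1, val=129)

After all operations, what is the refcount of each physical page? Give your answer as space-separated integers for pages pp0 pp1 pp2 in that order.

Answer: 3 2 1

Derivation:
Op 1: fork(P0) -> P1. 2 ppages; refcounts: pp0:2 pp1:2
Op 2: read(P0, v1) -> 13. No state change.
Op 3: fork(P0) -> P2. 2 ppages; refcounts: pp0:3 pp1:3
Op 4: write(P1, v1, 121). refcount(pp1)=3>1 -> COPY to pp2. 3 ppages; refcounts: pp0:3 pp1:2 pp2:1
Op 5: write(P1, v1, 129). refcount(pp2)=1 -> write in place. 3 ppages; refcounts: pp0:3 pp1:2 pp2:1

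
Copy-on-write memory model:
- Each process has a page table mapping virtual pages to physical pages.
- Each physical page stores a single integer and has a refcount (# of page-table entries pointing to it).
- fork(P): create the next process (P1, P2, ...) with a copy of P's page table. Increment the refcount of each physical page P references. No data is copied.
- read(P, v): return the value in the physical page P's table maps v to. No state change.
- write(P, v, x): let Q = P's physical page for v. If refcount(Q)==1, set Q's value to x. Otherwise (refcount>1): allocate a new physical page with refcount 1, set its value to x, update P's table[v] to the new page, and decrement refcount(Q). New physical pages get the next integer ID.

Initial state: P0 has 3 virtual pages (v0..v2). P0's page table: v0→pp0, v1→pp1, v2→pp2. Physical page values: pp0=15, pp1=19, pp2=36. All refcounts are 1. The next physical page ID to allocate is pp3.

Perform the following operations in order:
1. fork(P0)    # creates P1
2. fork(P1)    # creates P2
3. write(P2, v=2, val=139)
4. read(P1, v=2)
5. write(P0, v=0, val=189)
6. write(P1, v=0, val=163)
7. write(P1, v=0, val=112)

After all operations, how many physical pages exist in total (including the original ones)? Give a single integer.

Answer: 6

Derivation:
Op 1: fork(P0) -> P1. 3 ppages; refcounts: pp0:2 pp1:2 pp2:2
Op 2: fork(P1) -> P2. 3 ppages; refcounts: pp0:3 pp1:3 pp2:3
Op 3: write(P2, v2, 139). refcount(pp2)=3>1 -> COPY to pp3. 4 ppages; refcounts: pp0:3 pp1:3 pp2:2 pp3:1
Op 4: read(P1, v2) -> 36. No state change.
Op 5: write(P0, v0, 189). refcount(pp0)=3>1 -> COPY to pp4. 5 ppages; refcounts: pp0:2 pp1:3 pp2:2 pp3:1 pp4:1
Op 6: write(P1, v0, 163). refcount(pp0)=2>1 -> COPY to pp5. 6 ppages; refcounts: pp0:1 pp1:3 pp2:2 pp3:1 pp4:1 pp5:1
Op 7: write(P1, v0, 112). refcount(pp5)=1 -> write in place. 6 ppages; refcounts: pp0:1 pp1:3 pp2:2 pp3:1 pp4:1 pp5:1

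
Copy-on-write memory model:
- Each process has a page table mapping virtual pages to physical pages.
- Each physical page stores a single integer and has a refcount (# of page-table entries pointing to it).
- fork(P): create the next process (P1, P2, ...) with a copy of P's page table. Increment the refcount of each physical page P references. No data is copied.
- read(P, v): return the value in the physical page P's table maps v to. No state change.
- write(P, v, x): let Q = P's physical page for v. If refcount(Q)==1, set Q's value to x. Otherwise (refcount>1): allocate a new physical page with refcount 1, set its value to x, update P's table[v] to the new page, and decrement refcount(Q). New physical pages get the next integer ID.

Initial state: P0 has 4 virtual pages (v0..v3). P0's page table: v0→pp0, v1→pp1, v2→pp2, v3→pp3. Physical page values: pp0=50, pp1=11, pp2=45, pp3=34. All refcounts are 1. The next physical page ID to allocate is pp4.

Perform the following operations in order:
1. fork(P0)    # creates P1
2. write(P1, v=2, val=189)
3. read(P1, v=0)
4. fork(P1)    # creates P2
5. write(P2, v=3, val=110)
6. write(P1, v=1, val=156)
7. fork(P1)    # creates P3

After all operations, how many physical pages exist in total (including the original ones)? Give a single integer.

Op 1: fork(P0) -> P1. 4 ppages; refcounts: pp0:2 pp1:2 pp2:2 pp3:2
Op 2: write(P1, v2, 189). refcount(pp2)=2>1 -> COPY to pp4. 5 ppages; refcounts: pp0:2 pp1:2 pp2:1 pp3:2 pp4:1
Op 3: read(P1, v0) -> 50. No state change.
Op 4: fork(P1) -> P2. 5 ppages; refcounts: pp0:3 pp1:3 pp2:1 pp3:3 pp4:2
Op 5: write(P2, v3, 110). refcount(pp3)=3>1 -> COPY to pp5. 6 ppages; refcounts: pp0:3 pp1:3 pp2:1 pp3:2 pp4:2 pp5:1
Op 6: write(P1, v1, 156). refcount(pp1)=3>1 -> COPY to pp6. 7 ppages; refcounts: pp0:3 pp1:2 pp2:1 pp3:2 pp4:2 pp5:1 pp6:1
Op 7: fork(P1) -> P3. 7 ppages; refcounts: pp0:4 pp1:2 pp2:1 pp3:3 pp4:3 pp5:1 pp6:2

Answer: 7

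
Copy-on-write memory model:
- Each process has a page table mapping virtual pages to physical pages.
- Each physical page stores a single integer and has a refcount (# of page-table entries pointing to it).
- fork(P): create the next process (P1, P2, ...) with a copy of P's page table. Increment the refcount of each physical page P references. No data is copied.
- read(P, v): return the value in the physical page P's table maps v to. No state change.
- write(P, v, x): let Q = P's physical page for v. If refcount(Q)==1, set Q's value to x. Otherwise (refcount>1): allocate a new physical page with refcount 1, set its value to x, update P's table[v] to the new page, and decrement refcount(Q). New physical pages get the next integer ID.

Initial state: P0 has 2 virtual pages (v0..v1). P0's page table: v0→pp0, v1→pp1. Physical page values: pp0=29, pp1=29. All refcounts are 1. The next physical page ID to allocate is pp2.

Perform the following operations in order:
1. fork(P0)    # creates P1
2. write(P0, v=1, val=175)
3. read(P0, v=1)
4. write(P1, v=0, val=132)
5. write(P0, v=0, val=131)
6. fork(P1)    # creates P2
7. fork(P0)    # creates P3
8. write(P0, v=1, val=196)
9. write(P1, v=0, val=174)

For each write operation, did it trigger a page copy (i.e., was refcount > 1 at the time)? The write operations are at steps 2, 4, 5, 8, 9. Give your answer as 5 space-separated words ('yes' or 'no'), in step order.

Op 1: fork(P0) -> P1. 2 ppages; refcounts: pp0:2 pp1:2
Op 2: write(P0, v1, 175). refcount(pp1)=2>1 -> COPY to pp2. 3 ppages; refcounts: pp0:2 pp1:1 pp2:1
Op 3: read(P0, v1) -> 175. No state change.
Op 4: write(P1, v0, 132). refcount(pp0)=2>1 -> COPY to pp3. 4 ppages; refcounts: pp0:1 pp1:1 pp2:1 pp3:1
Op 5: write(P0, v0, 131). refcount(pp0)=1 -> write in place. 4 ppages; refcounts: pp0:1 pp1:1 pp2:1 pp3:1
Op 6: fork(P1) -> P2. 4 ppages; refcounts: pp0:1 pp1:2 pp2:1 pp3:2
Op 7: fork(P0) -> P3. 4 ppages; refcounts: pp0:2 pp1:2 pp2:2 pp3:2
Op 8: write(P0, v1, 196). refcount(pp2)=2>1 -> COPY to pp4. 5 ppages; refcounts: pp0:2 pp1:2 pp2:1 pp3:2 pp4:1
Op 9: write(P1, v0, 174). refcount(pp3)=2>1 -> COPY to pp5. 6 ppages; refcounts: pp0:2 pp1:2 pp2:1 pp3:1 pp4:1 pp5:1

yes yes no yes yes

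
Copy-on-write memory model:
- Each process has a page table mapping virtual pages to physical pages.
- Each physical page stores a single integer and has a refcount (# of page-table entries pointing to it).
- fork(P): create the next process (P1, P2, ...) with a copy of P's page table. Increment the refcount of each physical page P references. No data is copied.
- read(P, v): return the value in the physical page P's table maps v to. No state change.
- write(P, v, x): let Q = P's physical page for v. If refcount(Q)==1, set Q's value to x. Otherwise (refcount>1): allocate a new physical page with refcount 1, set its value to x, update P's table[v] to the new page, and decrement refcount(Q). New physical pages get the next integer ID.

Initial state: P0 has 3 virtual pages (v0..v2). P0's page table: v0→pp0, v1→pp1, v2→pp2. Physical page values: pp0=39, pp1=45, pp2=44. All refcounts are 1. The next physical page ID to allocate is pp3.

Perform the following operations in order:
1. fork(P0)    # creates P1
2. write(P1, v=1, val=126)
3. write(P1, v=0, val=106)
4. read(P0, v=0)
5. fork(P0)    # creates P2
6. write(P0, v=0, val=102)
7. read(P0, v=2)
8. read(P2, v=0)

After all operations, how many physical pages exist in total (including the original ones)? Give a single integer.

Answer: 6

Derivation:
Op 1: fork(P0) -> P1. 3 ppages; refcounts: pp0:2 pp1:2 pp2:2
Op 2: write(P1, v1, 126). refcount(pp1)=2>1 -> COPY to pp3. 4 ppages; refcounts: pp0:2 pp1:1 pp2:2 pp3:1
Op 3: write(P1, v0, 106). refcount(pp0)=2>1 -> COPY to pp4. 5 ppages; refcounts: pp0:1 pp1:1 pp2:2 pp3:1 pp4:1
Op 4: read(P0, v0) -> 39. No state change.
Op 5: fork(P0) -> P2. 5 ppages; refcounts: pp0:2 pp1:2 pp2:3 pp3:1 pp4:1
Op 6: write(P0, v0, 102). refcount(pp0)=2>1 -> COPY to pp5. 6 ppages; refcounts: pp0:1 pp1:2 pp2:3 pp3:1 pp4:1 pp5:1
Op 7: read(P0, v2) -> 44. No state change.
Op 8: read(P2, v0) -> 39. No state change.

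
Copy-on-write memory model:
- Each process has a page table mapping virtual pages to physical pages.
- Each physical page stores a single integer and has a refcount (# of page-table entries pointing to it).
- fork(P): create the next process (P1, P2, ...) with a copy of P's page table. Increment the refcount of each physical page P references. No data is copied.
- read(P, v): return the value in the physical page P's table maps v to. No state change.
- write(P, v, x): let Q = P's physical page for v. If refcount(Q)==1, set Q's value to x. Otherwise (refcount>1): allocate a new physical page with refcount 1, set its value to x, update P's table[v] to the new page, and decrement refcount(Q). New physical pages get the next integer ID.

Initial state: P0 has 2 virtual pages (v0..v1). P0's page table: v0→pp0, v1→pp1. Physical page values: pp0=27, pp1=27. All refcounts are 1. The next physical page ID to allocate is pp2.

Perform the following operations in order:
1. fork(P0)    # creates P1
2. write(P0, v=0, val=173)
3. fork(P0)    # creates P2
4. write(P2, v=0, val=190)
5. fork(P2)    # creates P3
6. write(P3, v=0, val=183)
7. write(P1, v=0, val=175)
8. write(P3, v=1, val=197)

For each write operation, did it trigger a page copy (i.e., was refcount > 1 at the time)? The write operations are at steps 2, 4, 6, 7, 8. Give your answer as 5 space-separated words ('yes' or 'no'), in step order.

Op 1: fork(P0) -> P1. 2 ppages; refcounts: pp0:2 pp1:2
Op 2: write(P0, v0, 173). refcount(pp0)=2>1 -> COPY to pp2. 3 ppages; refcounts: pp0:1 pp1:2 pp2:1
Op 3: fork(P0) -> P2. 3 ppages; refcounts: pp0:1 pp1:3 pp2:2
Op 4: write(P2, v0, 190). refcount(pp2)=2>1 -> COPY to pp3. 4 ppages; refcounts: pp0:1 pp1:3 pp2:1 pp3:1
Op 5: fork(P2) -> P3. 4 ppages; refcounts: pp0:1 pp1:4 pp2:1 pp3:2
Op 6: write(P3, v0, 183). refcount(pp3)=2>1 -> COPY to pp4. 5 ppages; refcounts: pp0:1 pp1:4 pp2:1 pp3:1 pp4:1
Op 7: write(P1, v0, 175). refcount(pp0)=1 -> write in place. 5 ppages; refcounts: pp0:1 pp1:4 pp2:1 pp3:1 pp4:1
Op 8: write(P3, v1, 197). refcount(pp1)=4>1 -> COPY to pp5. 6 ppages; refcounts: pp0:1 pp1:3 pp2:1 pp3:1 pp4:1 pp5:1

yes yes yes no yes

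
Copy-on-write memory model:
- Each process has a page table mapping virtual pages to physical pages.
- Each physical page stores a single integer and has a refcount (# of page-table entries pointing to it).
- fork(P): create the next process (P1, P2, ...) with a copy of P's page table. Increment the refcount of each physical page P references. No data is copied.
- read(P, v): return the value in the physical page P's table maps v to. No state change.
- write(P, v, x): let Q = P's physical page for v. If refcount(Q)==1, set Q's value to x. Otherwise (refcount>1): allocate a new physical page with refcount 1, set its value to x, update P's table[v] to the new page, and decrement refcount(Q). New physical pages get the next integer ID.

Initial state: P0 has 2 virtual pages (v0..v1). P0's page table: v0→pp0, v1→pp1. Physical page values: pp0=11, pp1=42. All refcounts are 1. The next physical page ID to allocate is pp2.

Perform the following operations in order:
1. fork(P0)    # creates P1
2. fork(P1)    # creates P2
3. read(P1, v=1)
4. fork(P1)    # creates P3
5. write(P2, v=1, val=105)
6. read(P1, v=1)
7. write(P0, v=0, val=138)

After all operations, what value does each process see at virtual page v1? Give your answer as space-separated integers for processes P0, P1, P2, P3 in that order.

Answer: 42 42 105 42

Derivation:
Op 1: fork(P0) -> P1. 2 ppages; refcounts: pp0:2 pp1:2
Op 2: fork(P1) -> P2. 2 ppages; refcounts: pp0:3 pp1:3
Op 3: read(P1, v1) -> 42. No state change.
Op 4: fork(P1) -> P3. 2 ppages; refcounts: pp0:4 pp1:4
Op 5: write(P2, v1, 105). refcount(pp1)=4>1 -> COPY to pp2. 3 ppages; refcounts: pp0:4 pp1:3 pp2:1
Op 6: read(P1, v1) -> 42. No state change.
Op 7: write(P0, v0, 138). refcount(pp0)=4>1 -> COPY to pp3. 4 ppages; refcounts: pp0:3 pp1:3 pp2:1 pp3:1
P0: v1 -> pp1 = 42
P1: v1 -> pp1 = 42
P2: v1 -> pp2 = 105
P3: v1 -> pp1 = 42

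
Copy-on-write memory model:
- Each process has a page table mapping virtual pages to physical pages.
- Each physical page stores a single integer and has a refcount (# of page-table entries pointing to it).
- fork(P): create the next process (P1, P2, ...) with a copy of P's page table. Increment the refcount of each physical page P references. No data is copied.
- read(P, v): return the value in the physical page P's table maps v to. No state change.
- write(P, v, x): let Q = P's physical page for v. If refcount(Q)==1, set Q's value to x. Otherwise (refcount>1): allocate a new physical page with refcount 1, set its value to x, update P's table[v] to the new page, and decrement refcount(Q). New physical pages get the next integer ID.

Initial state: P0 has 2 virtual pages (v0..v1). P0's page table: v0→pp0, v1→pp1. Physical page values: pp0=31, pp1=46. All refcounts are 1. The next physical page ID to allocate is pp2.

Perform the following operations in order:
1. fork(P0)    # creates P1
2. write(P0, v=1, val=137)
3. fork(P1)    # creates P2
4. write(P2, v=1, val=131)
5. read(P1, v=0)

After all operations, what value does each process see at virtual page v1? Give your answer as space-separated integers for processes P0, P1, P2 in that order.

Answer: 137 46 131

Derivation:
Op 1: fork(P0) -> P1. 2 ppages; refcounts: pp0:2 pp1:2
Op 2: write(P0, v1, 137). refcount(pp1)=2>1 -> COPY to pp2. 3 ppages; refcounts: pp0:2 pp1:1 pp2:1
Op 3: fork(P1) -> P2. 3 ppages; refcounts: pp0:3 pp1:2 pp2:1
Op 4: write(P2, v1, 131). refcount(pp1)=2>1 -> COPY to pp3. 4 ppages; refcounts: pp0:3 pp1:1 pp2:1 pp3:1
Op 5: read(P1, v0) -> 31. No state change.
P0: v1 -> pp2 = 137
P1: v1 -> pp1 = 46
P2: v1 -> pp3 = 131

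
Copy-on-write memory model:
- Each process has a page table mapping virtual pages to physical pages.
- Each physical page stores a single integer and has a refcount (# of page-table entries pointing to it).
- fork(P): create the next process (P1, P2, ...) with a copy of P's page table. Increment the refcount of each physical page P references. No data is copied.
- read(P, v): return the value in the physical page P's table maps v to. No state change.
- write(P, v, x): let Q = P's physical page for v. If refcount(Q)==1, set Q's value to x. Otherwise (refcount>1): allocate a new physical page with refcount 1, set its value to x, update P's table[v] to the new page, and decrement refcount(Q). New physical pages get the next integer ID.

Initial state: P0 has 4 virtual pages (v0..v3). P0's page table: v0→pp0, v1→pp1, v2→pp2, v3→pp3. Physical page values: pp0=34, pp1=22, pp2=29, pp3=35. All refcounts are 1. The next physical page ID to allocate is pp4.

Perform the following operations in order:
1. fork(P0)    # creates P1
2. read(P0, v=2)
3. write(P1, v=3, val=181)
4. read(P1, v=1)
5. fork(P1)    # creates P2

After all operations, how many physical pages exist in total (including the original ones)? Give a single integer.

Op 1: fork(P0) -> P1. 4 ppages; refcounts: pp0:2 pp1:2 pp2:2 pp3:2
Op 2: read(P0, v2) -> 29. No state change.
Op 3: write(P1, v3, 181). refcount(pp3)=2>1 -> COPY to pp4. 5 ppages; refcounts: pp0:2 pp1:2 pp2:2 pp3:1 pp4:1
Op 4: read(P1, v1) -> 22. No state change.
Op 5: fork(P1) -> P2. 5 ppages; refcounts: pp0:3 pp1:3 pp2:3 pp3:1 pp4:2

Answer: 5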